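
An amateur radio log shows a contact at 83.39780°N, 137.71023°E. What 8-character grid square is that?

PR83uj55

Offset from 180°W / 90°S: lon 317.71023°, lat 173.39780°.
Field: 317.71023/20 → 15 → P, 173.39780/10 → 17 → R; chars PR.
Square: 17.71023/2 → 8, 3.39780/1 → 3; chars 83.
Subsquare: 1.71023/0.0833333 → 20 → u, 0.39780/0.0416667 → 9 → j; chars uj.
Extended square: 0.04356/0.00833333 → 5, 0.02280/0.00416667 → 5; chars 55.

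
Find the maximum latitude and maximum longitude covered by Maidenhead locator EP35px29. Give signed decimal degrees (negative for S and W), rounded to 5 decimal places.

Field E=4, P=15: +4·20° lon, +15·10° lat → SW at lon -100°, lat 60°.
Square 3, 5: +3·2° lon, +5·1° lat → SW at lon -94°, lat 65°.
Subsquare p=15, x=23: +15·0.0833333° lon, +23·0.0416667° lat → SW at lon -92.75°, lat 65.9583°.
Extended square 2, 9: +2·0.00833333° lon, +9·0.00416667° lat → SW at lon -92.7333°, lat 65.9958°.
Cell spans 0.00833333° lon × 0.00416667° lat. NE corner is SW corner plus one full cell.
latitude 66.00000, longitude -92.72500.

66.00000, -92.72500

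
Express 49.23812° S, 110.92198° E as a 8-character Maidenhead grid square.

OE50ls02

Add 180° to longitude and 90° to latitude: 290.92198, 40.76188.
Field: 290.92198/20 → 14 → O, 40.76188/10 → 4 → E; chars OE.
Square: 10.92198/2 → 5, 0.76188/1 → 0; chars 50.
Subsquare: 0.92198/0.0833333 → 11 → l, 0.76188/0.0416667 → 18 → s; chars ls.
Extended square: 0.00531/0.00833333 → 0, 0.01188/0.00416667 → 2; chars 02.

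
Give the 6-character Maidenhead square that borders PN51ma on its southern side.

Latitude subsquare a = 0; −1 → -1, wraps to 23 = x, carry into square.
Latitude square 1; −1 → 0.
The longitude characters are unchanged.

PN50mx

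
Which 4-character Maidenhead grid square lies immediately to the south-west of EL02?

DL91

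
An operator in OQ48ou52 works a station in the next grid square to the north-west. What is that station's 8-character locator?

OQ48ou43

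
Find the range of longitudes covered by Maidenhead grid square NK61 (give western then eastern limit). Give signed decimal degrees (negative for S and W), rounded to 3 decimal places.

Field N=13, K=10: +13·20° lon, +10·10° lat → SW at lon 80°, lat 10°.
Square 6, 1: +6·2° lon, +1·1° lat → SW at lon 92°, lat 11°.
Cell spans 2° lon × 1° lat.
west 92.000, east 94.000.

92.000, 94.000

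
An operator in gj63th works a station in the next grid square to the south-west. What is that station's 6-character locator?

Longitude subsquare t = 19; −1 → 18 = s.
Latitude subsquare h = 7; −1 → 6 = g.

GJ63sg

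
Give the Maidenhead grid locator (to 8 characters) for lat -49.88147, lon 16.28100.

JE80dc38

Add 180° to longitude and 90° to latitude: 196.28100, 40.11853.
Field (20°×10°, letters A–R): 196.28100/20 → 9 → J, 40.11853/10 → 4 → E; chars JE.
Square (2°×1°, digits 0–9): 16.28100/2 → 8, 0.11853/1 → 0; chars 80.
Subsquare (5′×2.5′, letters a–x): 0.28100/0.0833333 → 3 → d, 0.11853/0.0416667 → 2 → c; chars dc.
Extended square (30″×15″, digits 0–9): 0.03100/0.00833333 → 3, 0.03520/0.00416667 → 8; chars 38.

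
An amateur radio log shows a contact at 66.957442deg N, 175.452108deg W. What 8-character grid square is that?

AP26gw59

Shift to the Maidenhead origin (180°W, 90°S): lon 4.54789, lat 156.95744.
Field: 4.54789/20 → 0 → A, 156.95744/10 → 15 → P; chars AP.
Square: 4.54789/2 → 2, 6.95744/1 → 6; chars 26.
Subsquare: 0.54789/0.0833333 → 6 → g, 0.95744/0.0416667 → 22 → w; chars gw.
Extended square: 0.04789/0.00833333 → 5, 0.04078/0.00416667 → 9; chars 59.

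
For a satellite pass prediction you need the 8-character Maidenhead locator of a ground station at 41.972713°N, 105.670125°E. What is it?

Offset from 180°W / 90°S: lon 285.67012°, lat 131.97271°.
Field (20°×10°, letters A–R): 285.67012/20 → 14 → O, 131.97271/10 → 13 → N; chars ON.
Square (2°×1°, digits 0–9): 5.67012/2 → 2, 1.97271/1 → 1; chars 21.
Subsquare (5′×2.5′, letters a–x): 1.67012/0.0833333 → 20 → u, 0.97271/0.0416667 → 23 → x; chars ux.
Extended square (30″×15″, digits 0–9): 0.00346/0.00833333 → 0, 0.01438/0.00416667 → 3; chars 03.

ON21ux03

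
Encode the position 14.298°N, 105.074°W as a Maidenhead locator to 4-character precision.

DK74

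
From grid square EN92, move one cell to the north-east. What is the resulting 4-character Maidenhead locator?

Longitude square 9; +1 → 10, wraps to 0, carry into field.
Longitude field E = 4; +1 → 5 = F.
Latitude square 2; +1 → 3.

FN03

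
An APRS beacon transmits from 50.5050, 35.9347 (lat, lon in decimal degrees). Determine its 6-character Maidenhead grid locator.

KO70xm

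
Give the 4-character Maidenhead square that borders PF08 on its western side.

Longitude square 0; −1 → -1, wraps to 9, carry into field.
Longitude field P = 15; −1 → 14 = O.
The latitude characters are unchanged.

OF98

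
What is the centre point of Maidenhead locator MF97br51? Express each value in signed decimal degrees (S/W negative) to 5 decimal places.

Field M=12, F=5: +12·20° lon, +5·10° lat → SW at lon 60°, lat -40°.
Square 9, 7: +9·2° lon, +7·1° lat → SW at lon 78°, lat -33°.
Subsquare b=1, r=17: +1·0.0833333° lon, +17·0.0416667° lat → SW at lon 78.0833°, lat -32.2917°.
Extended square 5, 1: +5·0.00833333° lon, +1·0.00416667° lat → SW at lon 78.125°, lat -32.2875°.
Cell spans 0.00833333° lon × 0.00416667° lat. Centre is SW corner plus half of each.
latitude -32.28542, longitude 78.12917.

-32.28542, 78.12917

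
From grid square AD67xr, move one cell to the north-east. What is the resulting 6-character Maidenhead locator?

AD77as

Longitude subsquare x = 23; +1 → 24, wraps to 0 = a, carry into square.
Longitude square 6; +1 → 7.
Latitude subsquare r = 17; +1 → 18 = s.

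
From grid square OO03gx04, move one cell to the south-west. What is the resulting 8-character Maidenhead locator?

OO03fx93

Longitude extended square 0; −1 → -1, wraps to 9, carry into subsquare.
Longitude subsquare g = 6; −1 → 5 = f.
Latitude extended square 4; −1 → 3.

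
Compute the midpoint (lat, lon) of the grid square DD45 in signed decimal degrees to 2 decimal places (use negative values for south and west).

-54.50, -111.00

Field D=3, D=3: +3·20° lon, +3·10° lat → SW at lon -120°, lat -60°.
Square 4, 5: +4·2° lon, +5·1° lat → SW at lon -112°, lat -55°.
Cell spans 2° lon × 1° lat. Centre is SW corner plus half of each.
latitude -54.50, longitude -111.00.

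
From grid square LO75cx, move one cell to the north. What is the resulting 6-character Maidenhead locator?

LO76ca

Latitude subsquare x = 23; +1 → 24, wraps to 0 = a, carry into square.
Latitude square 5; +1 → 6.
The longitude characters are unchanged.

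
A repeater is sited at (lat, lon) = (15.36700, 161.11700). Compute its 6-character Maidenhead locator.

RK05ni

Shift to the Maidenhead origin (180°W, 90°S): lon 341.1170, lat 105.3670.
Field (20°×10°, letters A–R): lon ⌊341.1170/20⌋ = 17 → R; lat ⌊105.3670/10⌋ = 10 → K.
Square (2°×1°, digits 0–9): lon ⌊1.1170/2⌋ = 0; lat ⌊5.3670/1⌋ = 5.
Subsquare (5′×2.5′, letters a–x): lon ⌊1.1170/0.0833333⌋ = 13 → n; lat ⌊0.3670/0.0416667⌋ = 8 → i.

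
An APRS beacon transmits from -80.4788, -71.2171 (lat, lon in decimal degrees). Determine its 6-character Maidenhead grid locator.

FA49jm

Offset from 180°W / 90°S: lon 108.7829°, lat 9.5212°.
Field: lon ⌊108.7829/20⌋ = 5 → F; lat ⌊9.5212/10⌋ = 0 → A.
Square: lon ⌊8.7829/2⌋ = 4; lat ⌊9.5212/1⌋ = 9.
Subsquare: lon ⌊0.7829/0.0833333⌋ = 9 → j; lat ⌊0.5212/0.0416667⌋ = 12 → m.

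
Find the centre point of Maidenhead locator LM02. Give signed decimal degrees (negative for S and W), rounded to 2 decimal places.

Field L=11, M=12: +11·20° lon, +12·10° lat → SW at lon 40°, lat 30°.
Square 0, 2: +0·2° lon, +2·1° lat → SW at lon 40°, lat 32°.
Cell spans 2° lon × 1° lat. Centre is SW corner plus half of each.
latitude 32.50, longitude 41.00.

32.50, 41.00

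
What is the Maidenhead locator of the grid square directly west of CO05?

BO95

Longitude square 0; −1 → -1, wraps to 9, carry into field.
Longitude field C = 2; −1 → 1 = B.
The latitude characters are unchanged.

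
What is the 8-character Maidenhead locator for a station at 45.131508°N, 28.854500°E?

KN45kd21

Add 180° to longitude and 90° to latitude: 208.85450, 135.13151.
Field (20°×10°, letters A–R): 208.85450/20 → 10 → K, 135.13151/10 → 13 → N; chars KN.
Square (2°×1°, digits 0–9): 8.85450/2 → 4, 5.13151/1 → 5; chars 45.
Subsquare (5′×2.5′, letters a–x): 0.85450/0.0833333 → 10 → k, 0.13151/0.0416667 → 3 → d; chars kd.
Extended square (30″×15″, digits 0–9): 0.02117/0.00833333 → 2, 0.00651/0.00416667 → 1; chars 21.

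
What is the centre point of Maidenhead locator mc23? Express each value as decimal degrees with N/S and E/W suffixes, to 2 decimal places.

66.50° S, 65.00° E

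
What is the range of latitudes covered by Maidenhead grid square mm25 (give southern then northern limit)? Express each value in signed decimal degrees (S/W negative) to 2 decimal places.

35.00, 36.00

Field M=12, M=12: +12·20° lon, +12·10° lat → SW at lon 60°, lat 30°.
Square 2, 5: +2·2° lon, +5·1° lat → SW at lon 64°, lat 35°.
Cell spans 2° lon × 1° lat.
south 35.00, north 36.00.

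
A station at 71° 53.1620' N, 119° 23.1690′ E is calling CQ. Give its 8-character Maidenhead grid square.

OQ91qv62

Shift to the Maidenhead origin (180°W, 90°S): lon 299.38615, lat 161.88603.
Field (20°×10°, letters A–R): 299.38615/20 → 14 → O, 161.88603/10 → 16 → Q; chars OQ.
Square (2°×1°, digits 0–9): 19.38615/2 → 9, 1.88603/1 → 1; chars 91.
Subsquare (5′×2.5′, letters a–x): 1.38615/0.0833333 → 16 → q, 0.88603/0.0416667 → 21 → v; chars qv.
Extended square (30″×15″, digits 0–9): 0.05282/0.00833333 → 6, 0.01103/0.00416667 → 2; chars 62.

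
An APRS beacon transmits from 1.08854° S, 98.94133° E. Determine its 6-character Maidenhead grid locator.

Offset from 180°W / 90°S: lon 278.9413°, lat 88.9115°.
Field: lon ⌊278.9413/20⌋ = 13 → N; lat ⌊88.9115/10⌋ = 8 → I.
Square: lon ⌊18.9413/2⌋ = 9; lat ⌊8.9115/1⌋ = 8.
Subsquare: lon ⌊0.9413/0.0833333⌋ = 11 → l; lat ⌊0.9115/0.0416667⌋ = 21 → v.

NI98lv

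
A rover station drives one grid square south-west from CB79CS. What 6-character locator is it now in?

Longitude subsquare c = 2; −1 → 1 = b.
Latitude subsquare s = 18; −1 → 17 = r.

CB79br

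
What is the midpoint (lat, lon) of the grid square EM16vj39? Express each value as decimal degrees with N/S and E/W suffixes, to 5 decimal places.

36.41458° N, 96.22083° W

Field E=4, M=12: +4·20° lon, +12·10° lat → SW at lon -100°, lat 30°.
Square 1, 6: +1·2° lon, +6·1° lat → SW at lon -98°, lat 36°.
Subsquare v=21, j=9: +21·0.0833333° lon, +9·0.0416667° lat → SW at lon -96.25°, lat 36.375°.
Extended square 3, 9: +3·0.00833333° lon, +9·0.00416667° lat → SW at lon -96.225°, lat 36.4125°.
Cell spans 0.00833333° lon × 0.00416667° lat. Centre is SW corner plus half of each.
latitude 36.41458° N, longitude 96.22083° W.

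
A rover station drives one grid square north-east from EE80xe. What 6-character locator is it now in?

Longitude subsquare x = 23; +1 → 24, wraps to 0 = a, carry into square.
Longitude square 8; +1 → 9.
Latitude subsquare e = 4; +1 → 5 = f.

EE90af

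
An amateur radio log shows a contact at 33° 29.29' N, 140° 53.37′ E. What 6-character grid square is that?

QM03kl

Shift to the Maidenhead origin (180°W, 90°S): lon 320.8895, lat 123.4882.
Field: lon ⌊320.8895/20⌋ = 16 → Q; lat ⌊123.4882/10⌋ = 12 → M.
Square: lon ⌊0.8895/2⌋ = 0; lat ⌊3.4882/1⌋ = 3.
Subsquare: lon ⌊0.8895/0.0833333⌋ = 10 → k; lat ⌊0.4882/0.0416667⌋ = 11 → l.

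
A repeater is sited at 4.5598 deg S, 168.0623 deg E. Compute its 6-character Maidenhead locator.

RI45ak

Offset from 180°W / 90°S: lon 348.0623°, lat 85.4402°.
Field (20°×10°, letters A–R): 348.0623/20 → 17 → R, 85.4402/10 → 8 → I; chars RI.
Square (2°×1°, digits 0–9): 8.0623/2 → 4, 5.4402/1 → 5; chars 45.
Subsquare (5′×2.5′, letters a–x): 0.0623/0.0833333 → 0 → a, 0.4402/0.0416667 → 10 → k; chars ak.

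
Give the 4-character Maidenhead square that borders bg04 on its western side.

AG94

Longitude square 0; −1 → -1, wraps to 9, carry into field.
Longitude field B = 1; −1 → 0 = A.
The latitude characters are unchanged.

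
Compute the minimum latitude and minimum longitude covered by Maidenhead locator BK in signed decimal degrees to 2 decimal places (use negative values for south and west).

Field B=1, K=10: +1·20° lon, +10·10° lat → SW at lon -160°, lat 10°.
latitude 10.00, longitude -160.00.

10.00, -160.00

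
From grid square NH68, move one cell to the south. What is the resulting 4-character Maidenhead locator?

NH67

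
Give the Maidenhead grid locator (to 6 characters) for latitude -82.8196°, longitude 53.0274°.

LA67me

Offset from 180°W / 90°S: lon 233.0274°, lat 7.1804°.
Field: 233.0274/20 → 11 → L, 7.1804/10 → 0 → A; chars LA.
Square: 13.0274/2 → 6, 7.1804/1 → 7; chars 67.
Subsquare: 1.0274/0.0833333 → 12 → m, 0.1804/0.0416667 → 4 → e; chars me.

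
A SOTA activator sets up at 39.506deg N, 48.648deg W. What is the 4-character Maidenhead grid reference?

GM59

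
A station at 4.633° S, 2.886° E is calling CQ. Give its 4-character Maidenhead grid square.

Add 180° to longitude and 90° to latitude: 182.89, 85.37.
Field: 182.89/20 → 9 → J, 85.37/10 → 8 → I; chars JI.
Square: 2.89/2 → 1, 5.37/1 → 5; chars 15.

JI15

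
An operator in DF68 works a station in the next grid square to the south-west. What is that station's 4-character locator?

Longitude square 6; −1 → 5.
Latitude square 8; −1 → 7.

DF57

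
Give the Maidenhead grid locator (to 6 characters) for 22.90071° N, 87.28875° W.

EL62iv

Offset from 180°W / 90°S: lon 92.7113°, lat 112.9007°.
Field (20°×10°, letters A–R): lon ⌊92.7113/20⌋ = 4 → E; lat ⌊112.9007/10⌋ = 11 → L.
Square (2°×1°, digits 0–9): lon ⌊12.7113/2⌋ = 6; lat ⌊2.9007/1⌋ = 2.
Subsquare (5′×2.5′, letters a–x): lon ⌊0.7113/0.0833333⌋ = 8 → i; lat ⌊0.9007/0.0416667⌋ = 21 → v.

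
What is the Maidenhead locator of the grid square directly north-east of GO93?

HO04

Longitude square 9; +1 → 10, wraps to 0, carry into field.
Longitude field G = 6; +1 → 7 = H.
Latitude square 3; +1 → 4.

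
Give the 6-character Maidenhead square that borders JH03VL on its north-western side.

Longitude subsquare v = 21; −1 → 20 = u.
Latitude subsquare l = 11; +1 → 12 = m.

JH03um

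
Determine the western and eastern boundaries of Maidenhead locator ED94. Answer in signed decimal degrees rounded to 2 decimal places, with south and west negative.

Field E=4, D=3: +4·20° lon, +3·10° lat → SW at lon -100°, lat -60°.
Square 9, 4: +9·2° lon, +4·1° lat → SW at lon -82°, lat -56°.
Cell spans 2° lon × 1° lat.
west -82.00, east -80.00.

-82.00, -80.00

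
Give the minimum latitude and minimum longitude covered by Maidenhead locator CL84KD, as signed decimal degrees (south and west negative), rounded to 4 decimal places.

24.1250, -123.1667

Field C=2, L=11: +2·20° lon, +11·10° lat → SW at lon -140°, lat 20°.
Square 8, 4: +8·2° lon, +4·1° lat → SW at lon -124°, lat 24°.
Subsquare k=10, d=3: +10·0.0833333° lon, +3·0.0416667° lat → SW at lon -123.167°, lat 24.125°.
latitude 24.1250, longitude -123.1667.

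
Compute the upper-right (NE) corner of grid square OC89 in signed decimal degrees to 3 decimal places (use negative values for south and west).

Field O=14, C=2: +14·20° lon, +2·10° lat → SW at lon 100°, lat -70°.
Square 8, 9: +8·2° lon, +9·1° lat → SW at lon 116°, lat -61°.
Cell spans 2° lon × 1° lat. NE corner is SW corner plus one full cell.
latitude -60.000, longitude 118.000.

-60.000, 118.000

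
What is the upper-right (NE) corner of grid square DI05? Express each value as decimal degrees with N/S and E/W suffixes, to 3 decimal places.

Field D=3, I=8: +3·20° lon, +8·10° lat → SW at lon -120°, lat -10°.
Square 0, 5: +0·2° lon, +5·1° lat → SW at lon -120°, lat -5°.
Cell spans 2° lon × 1° lat. NE corner is SW corner plus one full cell.
latitude 4.000° S, longitude 118.000° W.

4.000° S, 118.000° W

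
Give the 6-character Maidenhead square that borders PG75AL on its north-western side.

Longitude subsquare a = 0; −1 → -1, wraps to 23 = x, carry into square.
Longitude square 7; −1 → 6.
Latitude subsquare l = 11; +1 → 12 = m.

PG65xm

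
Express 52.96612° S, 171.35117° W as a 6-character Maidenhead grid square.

AD47ha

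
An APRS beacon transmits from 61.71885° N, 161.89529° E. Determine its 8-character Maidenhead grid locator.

RP01wr72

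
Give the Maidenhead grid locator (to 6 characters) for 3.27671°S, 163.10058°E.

Shift to the Maidenhead origin (180°W, 90°S): lon 343.1006, lat 86.7233.
Field: 343.1006/20 → 17 → R, 86.7233/10 → 8 → I; chars RI.
Square: 3.1006/2 → 1, 6.7233/1 → 6; chars 16.
Subsquare: 1.1006/0.0833333 → 13 → n, 0.7233/0.0416667 → 17 → r; chars nr.

RI16nr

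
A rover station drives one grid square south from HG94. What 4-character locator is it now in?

Latitude square 4; −1 → 3.
The longitude characters are unchanged.

HG93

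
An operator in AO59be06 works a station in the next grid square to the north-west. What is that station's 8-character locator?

AO59ae97

Longitude extended square 0; −1 → -1, wraps to 9, carry into subsquare.
Longitude subsquare b = 1; −1 → 0 = a.
Latitude extended square 6; +1 → 7.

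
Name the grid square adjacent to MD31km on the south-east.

Longitude subsquare k = 10; +1 → 11 = l.
Latitude subsquare m = 12; −1 → 11 = l.

MD31ll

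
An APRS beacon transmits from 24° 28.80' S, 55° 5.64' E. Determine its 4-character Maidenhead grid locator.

Offset from 180°W / 90°S: lon 235.09°, lat 65.52°.
Field (20°×10°, letters A–R): 235.09/20 → 11 → L, 65.52/10 → 6 → G; chars LG.
Square (2°×1°, digits 0–9): 15.09/2 → 7, 5.52/1 → 5; chars 75.

LG75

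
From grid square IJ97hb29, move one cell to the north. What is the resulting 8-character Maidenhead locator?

Latitude extended square 9; +1 → 10, wraps to 0, carry into subsquare.
Latitude subsquare b = 1; +1 → 2 = c.
The longitude characters are unchanged.

IJ97hc20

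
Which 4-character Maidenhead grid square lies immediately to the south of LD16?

LD15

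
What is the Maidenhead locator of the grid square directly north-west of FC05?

EC96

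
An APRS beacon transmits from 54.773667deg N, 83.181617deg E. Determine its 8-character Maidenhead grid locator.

Shift to the Maidenhead origin (180°W, 90°S): lon 263.18162, lat 144.77367.
Field: lon ⌊263.18162/20⌋ = 13 → N; lat ⌊144.77367/10⌋ = 14 → O.
Square: lon ⌊3.18162/2⌋ = 1; lat ⌊4.77367/1⌋ = 4.
Subsquare: lon ⌊1.18162/0.0833333⌋ = 14 → o; lat ⌊0.77367/0.0416667⌋ = 18 → s.
Extended square: lon ⌊0.01495/0.00833333⌋ = 1; lat ⌊0.02367/0.00416667⌋ = 5.

NO14os15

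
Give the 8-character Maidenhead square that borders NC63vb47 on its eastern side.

NC63vb57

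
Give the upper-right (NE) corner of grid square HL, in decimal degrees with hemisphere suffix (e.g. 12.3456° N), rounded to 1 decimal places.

30.0° N, 20.0° W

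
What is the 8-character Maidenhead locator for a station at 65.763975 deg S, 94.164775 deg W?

Shift to the Maidenhead origin (180°W, 90°S): lon 85.83522, lat 24.23602.
Field: lon ⌊85.83522/20⌋ = 4 → E; lat ⌊24.23602/10⌋ = 2 → C.
Square: lon ⌊5.83522/2⌋ = 2; lat ⌊4.23602/1⌋ = 4.
Subsquare: lon ⌊1.83522/0.0833333⌋ = 22 → w; lat ⌊0.23602/0.0416667⌋ = 5 → f.
Extended square: lon ⌊0.00189/0.00833333⌋ = 0; lat ⌊0.02769/0.00416667⌋ = 6.

EC24wf06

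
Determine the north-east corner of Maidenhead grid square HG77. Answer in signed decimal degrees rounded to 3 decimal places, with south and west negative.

-22.000, -24.000

Field H=7, G=6: +7·20° lon, +6·10° lat → SW at lon -40°, lat -30°.
Square 7, 7: +7·2° lon, +7·1° lat → SW at lon -26°, lat -23°.
Cell spans 2° lon × 1° lat. NE corner is SW corner plus one full cell.
latitude -22.000, longitude -24.000.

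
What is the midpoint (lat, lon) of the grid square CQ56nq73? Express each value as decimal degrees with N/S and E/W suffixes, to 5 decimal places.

76.68125° N, 128.85417° W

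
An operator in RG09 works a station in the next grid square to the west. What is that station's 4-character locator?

QG99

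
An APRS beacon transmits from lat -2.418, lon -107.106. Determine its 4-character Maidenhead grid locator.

Add 180° to longitude and 90° to latitude: 72.89, 87.58.
Field: 72.89/20 → 3 → D, 87.58/10 → 8 → I; chars DI.
Square: 12.89/2 → 6, 7.58/1 → 7; chars 67.

DI67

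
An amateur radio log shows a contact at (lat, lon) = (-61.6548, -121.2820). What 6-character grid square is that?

Offset from 180°W / 90°S: lon 58.7180°, lat 28.3452°.
Field: lon ⌊58.7180/20⌋ = 2 → C; lat ⌊28.3452/10⌋ = 2 → C.
Square: lon ⌊18.7180/2⌋ = 9; lat ⌊8.3452/1⌋ = 8.
Subsquare: lon ⌊0.7180/0.0833333⌋ = 8 → i; lat ⌊0.3452/0.0416667⌋ = 8 → i.

CC98ii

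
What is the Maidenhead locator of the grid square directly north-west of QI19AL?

QI09xm

Longitude subsquare a = 0; −1 → -1, wraps to 23 = x, carry into square.
Longitude square 1; −1 → 0.
Latitude subsquare l = 11; +1 → 12 = m.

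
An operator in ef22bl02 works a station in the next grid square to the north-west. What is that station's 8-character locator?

EF22al93

Longitude extended square 0; −1 → -1, wraps to 9, carry into subsquare.
Longitude subsquare b = 1; −1 → 0 = a.
Latitude extended square 2; +1 → 3.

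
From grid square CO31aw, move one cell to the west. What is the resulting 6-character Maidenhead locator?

CO21xw

Longitude subsquare a = 0; −1 → -1, wraps to 23 = x, carry into square.
Longitude square 3; −1 → 2.
The latitude characters are unchanged.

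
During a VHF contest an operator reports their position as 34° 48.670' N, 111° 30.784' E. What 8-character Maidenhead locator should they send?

OM54st14

Shift to the Maidenhead origin (180°W, 90°S): lon 291.51307, lat 124.81117.
Field: lon ⌊291.51307/20⌋ = 14 → O; lat ⌊124.81117/10⌋ = 12 → M.
Square: lon ⌊11.51307/2⌋ = 5; lat ⌊4.81117/1⌋ = 4.
Subsquare: lon ⌊1.51307/0.0833333⌋ = 18 → s; lat ⌊0.81117/0.0416667⌋ = 19 → t.
Extended square: lon ⌊0.01307/0.00833333⌋ = 1; lat ⌊0.01950/0.00416667⌋ = 4.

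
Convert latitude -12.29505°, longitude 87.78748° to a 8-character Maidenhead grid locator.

NH37vq49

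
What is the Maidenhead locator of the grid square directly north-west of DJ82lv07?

Longitude extended square 0; −1 → -1, wraps to 9, carry into subsquare.
Longitude subsquare l = 11; −1 → 10 = k.
Latitude extended square 7; +1 → 8.

DJ82kv98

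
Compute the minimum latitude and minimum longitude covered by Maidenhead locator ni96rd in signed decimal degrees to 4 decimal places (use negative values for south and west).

Field N=13, I=8: +13·20° lon, +8·10° lat → SW at lon 80°, lat -10°.
Square 9, 6: +9·2° lon, +6·1° lat → SW at lon 98°, lat -4°.
Subsquare r=17, d=3: +17·0.0833333° lon, +3·0.0416667° lat → SW at lon 99.4167°, lat -3.875°.
latitude -3.8750, longitude 99.4167.

-3.8750, 99.4167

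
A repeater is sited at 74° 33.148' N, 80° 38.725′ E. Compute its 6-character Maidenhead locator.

Add 180° to longitude and 90° to latitude: 260.6454, 164.5525.
Field: lon ⌊260.6454/20⌋ = 13 → N; lat ⌊164.5525/10⌋ = 16 → Q.
Square: lon ⌊0.6454/2⌋ = 0; lat ⌊4.5525/1⌋ = 4.
Subsquare: lon ⌊0.6454/0.0833333⌋ = 7 → h; lat ⌊0.5525/0.0416667⌋ = 13 → n.

NQ04hn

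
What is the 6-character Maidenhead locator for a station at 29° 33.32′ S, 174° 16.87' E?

RG70dk

Add 180° to longitude and 90° to latitude: 354.2812, 60.4447.
Field (20°×10°, letters A–R): 354.2812/20 → 17 → R, 60.4447/10 → 6 → G; chars RG.
Square (2°×1°, digits 0–9): 14.2812/2 → 7, 0.4447/1 → 0; chars 70.
Subsquare (5′×2.5′, letters a–x): 0.2812/0.0833333 → 3 → d, 0.4447/0.0416667 → 10 → k; chars dk.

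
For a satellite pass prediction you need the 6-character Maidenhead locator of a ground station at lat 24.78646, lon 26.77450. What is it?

Shift to the Maidenhead origin (180°W, 90°S): lon 206.7745, lat 114.7865.
Field (20°×10°, letters A–R): 206.7745/20 → 10 → K, 114.7865/10 → 11 → L; chars KL.
Square (2°×1°, digits 0–9): 6.7745/2 → 3, 4.7865/1 → 4; chars 34.
Subsquare (5′×2.5′, letters a–x): 0.7745/0.0833333 → 9 → j, 0.7865/0.0416667 → 18 → s; chars js.

KL34js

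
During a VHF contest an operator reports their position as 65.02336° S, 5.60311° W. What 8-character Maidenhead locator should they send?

IC74ex74

Add 180° to longitude and 90° to latitude: 174.39689, 24.97664.
Field: lon ⌊174.39689/20⌋ = 8 → I; lat ⌊24.97664/10⌋ = 2 → C.
Square: lon ⌊14.39689/2⌋ = 7; lat ⌊4.97664/1⌋ = 4.
Subsquare: lon ⌊0.39689/0.0833333⌋ = 4 → e; lat ⌊0.97664/0.0416667⌋ = 23 → x.
Extended square: lon ⌊0.06356/0.00833333⌋ = 7; lat ⌊0.01831/0.00416667⌋ = 4.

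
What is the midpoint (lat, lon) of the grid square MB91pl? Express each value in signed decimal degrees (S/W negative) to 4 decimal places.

-78.5208, 79.2917

Field M=12, B=1: +12·20° lon, +1·10° lat → SW at lon 60°, lat -80°.
Square 9, 1: +9·2° lon, +1·1° lat → SW at lon 78°, lat -79°.
Subsquare p=15, l=11: +15·0.0833333° lon, +11·0.0416667° lat → SW at lon 79.25°, lat -78.5417°.
Cell spans 0.0833333° lon × 0.0416667° lat. Centre is SW corner plus half of each.
latitude -78.5208, longitude 79.2917.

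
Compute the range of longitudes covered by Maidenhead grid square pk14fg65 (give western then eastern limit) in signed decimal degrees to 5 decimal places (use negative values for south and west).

122.46667, 122.47500

Field P=15, K=10: +15·20° lon, +10·10° lat → SW at lon 120°, lat 10°.
Square 1, 4: +1·2° lon, +4·1° lat → SW at lon 122°, lat 14°.
Subsquare f=5, g=6: +5·0.0833333° lon, +6·0.0416667° lat → SW at lon 122.417°, lat 14.25°.
Extended square 6, 5: +6·0.00833333° lon, +5·0.00416667° lat → SW at lon 122.467°, lat 14.2708°.
Cell spans 0.00833333° lon × 0.00416667° lat.
west 122.46667, east 122.47500.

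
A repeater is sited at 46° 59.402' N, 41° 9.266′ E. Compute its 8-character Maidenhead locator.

Add 180° to longitude and 90° to latitude: 221.15443, 136.99003.
Field (20°×10°, letters A–R): 221.15443/20 → 11 → L, 136.99003/10 → 13 → N; chars LN.
Square (2°×1°, digits 0–9): 1.15443/2 → 0, 6.99003/1 → 6; chars 06.
Subsquare (5′×2.5′, letters a–x): 1.15443/0.0833333 → 13 → n, 0.99003/0.0416667 → 23 → x; chars nx.
Extended square (30″×15″, digits 0–9): 0.07110/0.00833333 → 8, 0.03170/0.00416667 → 7; chars 87.

LN06nx87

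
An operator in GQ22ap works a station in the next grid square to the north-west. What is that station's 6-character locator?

Longitude subsquare a = 0; −1 → -1, wraps to 23 = x, carry into square.
Longitude square 2; −1 → 1.
Latitude subsquare p = 15; +1 → 16 = q.

GQ12xq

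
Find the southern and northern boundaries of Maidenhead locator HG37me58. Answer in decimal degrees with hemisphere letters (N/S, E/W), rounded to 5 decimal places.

22.80000° S, 22.79583° S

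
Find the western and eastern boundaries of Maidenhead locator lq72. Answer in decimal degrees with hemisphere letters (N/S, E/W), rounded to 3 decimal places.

54.000° E, 56.000° E

Field L=11, Q=16: +11·20° lon, +16·10° lat → SW at lon 40°, lat 70°.
Square 7, 2: +7·2° lon, +2·1° lat → SW at lon 54°, lat 72°.
Cell spans 2° lon × 1° lat.
west 54.000° E, east 56.000° E.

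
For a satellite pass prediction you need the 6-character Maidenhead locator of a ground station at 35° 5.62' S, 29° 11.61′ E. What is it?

KF44ov

Offset from 180°W / 90°S: lon 209.1935°, lat 54.9063°.
Field: lon ⌊209.1935/20⌋ = 10 → K; lat ⌊54.9063/10⌋ = 5 → F.
Square: lon ⌊9.1935/2⌋ = 4; lat ⌊4.9063/1⌋ = 4.
Subsquare: lon ⌊1.1935/0.0833333⌋ = 14 → o; lat ⌊0.9063/0.0416667⌋ = 21 → v.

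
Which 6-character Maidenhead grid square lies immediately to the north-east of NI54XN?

Longitude subsquare x = 23; +1 → 24, wraps to 0 = a, carry into square.
Longitude square 5; +1 → 6.
Latitude subsquare n = 13; +1 → 14 = o.

NI64ao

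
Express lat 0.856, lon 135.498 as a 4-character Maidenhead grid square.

Offset from 180°W / 90°S: lon 315.50°, lat 90.86°.
Field: 315.50/20 → 15 → P, 90.86/10 → 9 → J; chars PJ.
Square: 15.50/2 → 7, 0.86/1 → 0; chars 70.

PJ70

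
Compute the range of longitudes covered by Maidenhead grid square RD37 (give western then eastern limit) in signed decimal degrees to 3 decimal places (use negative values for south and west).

166.000, 168.000

Field R=17, D=3: +17·20° lon, +3·10° lat → SW at lon 160°, lat -60°.
Square 3, 7: +3·2° lon, +7·1° lat → SW at lon 166°, lat -53°.
Cell spans 2° lon × 1° lat.
west 166.000, east 168.000.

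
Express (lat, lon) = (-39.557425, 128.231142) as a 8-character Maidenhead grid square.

PF40ck76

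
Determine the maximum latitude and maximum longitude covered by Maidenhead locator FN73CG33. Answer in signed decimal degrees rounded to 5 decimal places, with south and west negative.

Field F=5, N=13: +5·20° lon, +13·10° lat → SW at lon -80°, lat 40°.
Square 7, 3: +7·2° lon, +3·1° lat → SW at lon -66°, lat 43°.
Subsquare c=2, g=6: +2·0.0833333° lon, +6·0.0416667° lat → SW at lon -65.8333°, lat 43.25°.
Extended square 3, 3: +3·0.00833333° lon, +3·0.00416667° lat → SW at lon -65.8083°, lat 43.2625°.
Cell spans 0.00833333° lon × 0.00416667° lat. NE corner is SW corner plus one full cell.
latitude 43.26667, longitude -65.80000.

43.26667, -65.80000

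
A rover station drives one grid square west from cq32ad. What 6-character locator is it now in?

CQ22xd

Longitude subsquare a = 0; −1 → -1, wraps to 23 = x, carry into square.
Longitude square 3; −1 → 2.
The latitude characters are unchanged.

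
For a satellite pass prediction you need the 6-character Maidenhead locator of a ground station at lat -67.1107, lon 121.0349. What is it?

PC02mv

Offset from 180°W / 90°S: lon 301.0349°, lat 22.8893°.
Field: lon ⌊301.0349/20⌋ = 15 → P; lat ⌊22.8893/10⌋ = 2 → C.
Square: lon ⌊1.0349/2⌋ = 0; lat ⌊2.8893/1⌋ = 2.
Subsquare: lon ⌊1.0349/0.0833333⌋ = 12 → m; lat ⌊0.8893/0.0416667⌋ = 21 → v.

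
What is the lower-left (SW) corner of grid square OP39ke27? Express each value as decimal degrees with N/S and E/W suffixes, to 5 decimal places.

Field O=14, P=15: +14·20° lon, +15·10° lat → SW at lon 100°, lat 60°.
Square 3, 9: +3·2° lon, +9·1° lat → SW at lon 106°, lat 69°.
Subsquare k=10, e=4: +10·0.0833333° lon, +4·0.0416667° lat → SW at lon 106.833°, lat 69.1667°.
Extended square 2, 7: +2·0.00833333° lon, +7·0.00416667° lat → SW at lon 106.85°, lat 69.1958°.
latitude 69.19583° N, longitude 106.85000° E.

69.19583° N, 106.85000° E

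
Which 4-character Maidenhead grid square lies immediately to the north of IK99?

Latitude square 9; +1 → 10, wraps to 0, carry into field.
Latitude field K = 10; +1 → 11 = L.
The longitude characters are unchanged.

IL90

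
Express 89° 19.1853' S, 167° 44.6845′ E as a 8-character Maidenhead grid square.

RA30uq93

Offset from 180°W / 90°S: lon 347.74474°, lat 0.68024°.
Field: lon ⌊347.74474/20⌋ = 17 → R; lat ⌊0.68024/10⌋ = 0 → A.
Square: lon ⌊7.74474/2⌋ = 3; lat ⌊0.68024/1⌋ = 0.
Subsquare: lon ⌊1.74474/0.0833333⌋ = 20 → u; lat ⌊0.68024/0.0416667⌋ = 16 → q.
Extended square: lon ⌊0.07807/0.00833333⌋ = 9; lat ⌊0.01358/0.00416667⌋ = 3.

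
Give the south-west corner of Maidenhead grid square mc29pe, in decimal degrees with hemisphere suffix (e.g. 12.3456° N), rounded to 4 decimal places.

60.8333° S, 65.2500° E

Field M=12, C=2: +12·20° lon, +2·10° lat → SW at lon 60°, lat -70°.
Square 2, 9: +2·2° lon, +9·1° lat → SW at lon 64°, lat -61°.
Subsquare p=15, e=4: +15·0.0833333° lon, +4·0.0416667° lat → SW at lon 65.25°, lat -60.8333°.
latitude 60.8333° S, longitude 65.2500° E.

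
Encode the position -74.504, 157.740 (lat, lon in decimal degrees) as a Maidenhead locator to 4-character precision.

QB85

Add 180° to longitude and 90° to latitude: 337.74, 15.50.
Field: 337.74/20 → 16 → Q, 15.50/10 → 1 → B; chars QB.
Square: 17.74/2 → 8, 5.50/1 → 5; chars 85.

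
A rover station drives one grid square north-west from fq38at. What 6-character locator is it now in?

Longitude subsquare a = 0; −1 → -1, wraps to 23 = x, carry into square.
Longitude square 3; −1 → 2.
Latitude subsquare t = 19; +1 → 20 = u.

FQ28xu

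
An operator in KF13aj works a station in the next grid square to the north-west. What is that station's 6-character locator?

Longitude subsquare a = 0; −1 → -1, wraps to 23 = x, carry into square.
Longitude square 1; −1 → 0.
Latitude subsquare j = 9; +1 → 10 = k.

KF03xk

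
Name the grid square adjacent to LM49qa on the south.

Latitude subsquare a = 0; −1 → -1, wraps to 23 = x, carry into square.
Latitude square 9; −1 → 8.
The longitude characters are unchanged.

LM48qx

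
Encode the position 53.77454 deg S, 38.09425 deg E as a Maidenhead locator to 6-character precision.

Offset from 180°W / 90°S: lon 218.0942°, lat 36.2255°.
Field: lon ⌊218.0942/20⌋ = 10 → K; lat ⌊36.2255/10⌋ = 3 → D.
Square: lon ⌊18.0942/2⌋ = 9; lat ⌊6.2255/1⌋ = 6.
Subsquare: lon ⌊0.0942/0.0833333⌋ = 1 → b; lat ⌊0.2255/0.0416667⌋ = 5 → f.

KD96bf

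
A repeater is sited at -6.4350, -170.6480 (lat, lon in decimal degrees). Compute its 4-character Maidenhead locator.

Shift to the Maidenhead origin (180°W, 90°S): lon 9.35, lat 83.56.
Field: 9.35/20 → 0 → A, 83.56/10 → 8 → I; chars AI.
Square: 9.35/2 → 4, 3.56/1 → 3; chars 43.

AI43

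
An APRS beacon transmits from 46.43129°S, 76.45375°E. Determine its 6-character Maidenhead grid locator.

ME83fn

Offset from 180°W / 90°S: lon 256.4538°, lat 43.5687°.
Field: 256.4538/20 → 12 → M, 43.5687/10 → 4 → E; chars ME.
Square: 16.4538/2 → 8, 3.5687/1 → 3; chars 83.
Subsquare: 0.4538/0.0833333 → 5 → f, 0.5687/0.0416667 → 13 → n; chars fn.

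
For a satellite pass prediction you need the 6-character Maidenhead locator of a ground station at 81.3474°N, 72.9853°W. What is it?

FR31mi

Add 180° to longitude and 90° to latitude: 107.0147, 171.3474.
Field (20°×10°, letters A–R): 107.0147/20 → 5 → F, 171.3474/10 → 17 → R; chars FR.
Square (2°×1°, digits 0–9): 7.0147/2 → 3, 1.3474/1 → 1; chars 31.
Subsquare (5′×2.5′, letters a–x): 1.0147/0.0833333 → 12 → m, 0.3474/0.0416667 → 8 → i; chars mi.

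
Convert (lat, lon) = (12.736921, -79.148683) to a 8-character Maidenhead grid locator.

FK02kr26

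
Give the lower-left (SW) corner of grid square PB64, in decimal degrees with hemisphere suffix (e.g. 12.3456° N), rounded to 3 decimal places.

Field P=15, B=1: +15·20° lon, +1·10° lat → SW at lon 120°, lat -80°.
Square 6, 4: +6·2° lon, +4·1° lat → SW at lon 132°, lat -76°.
latitude 76.000° S, longitude 132.000° E.

76.000° S, 132.000° E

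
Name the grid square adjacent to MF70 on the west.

MF60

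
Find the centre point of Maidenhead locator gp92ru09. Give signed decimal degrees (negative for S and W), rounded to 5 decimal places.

62.87292, -40.57917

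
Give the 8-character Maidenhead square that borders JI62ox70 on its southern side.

JI62ow79

Latitude extended square 0; −1 → -1, wraps to 9, carry into subsquare.
Latitude subsquare x = 23; −1 → 22 = w.
The longitude characters are unchanged.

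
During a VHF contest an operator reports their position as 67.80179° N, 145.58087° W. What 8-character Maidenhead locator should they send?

Shift to the Maidenhead origin (180°W, 90°S): lon 34.41913, lat 157.80179.
Field: lon ⌊34.41913/20⌋ = 1 → B; lat ⌊157.80179/10⌋ = 15 → P.
Square: lon ⌊14.41913/2⌋ = 7; lat ⌊7.80179/1⌋ = 7.
Subsquare: lon ⌊0.41913/0.0833333⌋ = 5 → f; lat ⌊0.80179/0.0416667⌋ = 19 → t.
Extended square: lon ⌊0.00246/0.00833333⌋ = 0; lat ⌊0.01012/0.00416667⌋ = 2.

BP77ft02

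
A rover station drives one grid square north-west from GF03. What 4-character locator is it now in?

FF94

Longitude square 0; −1 → -1, wraps to 9, carry into field.
Longitude field G = 6; −1 → 5 = F.
Latitude square 3; +1 → 4.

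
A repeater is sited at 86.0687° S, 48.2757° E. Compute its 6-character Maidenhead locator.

LA43dw

Add 180° to longitude and 90° to latitude: 228.2757, 3.9313.
Field (20°×10°, letters A–R): lon ⌊228.2757/20⌋ = 11 → L; lat ⌊3.9313/10⌋ = 0 → A.
Square (2°×1°, digits 0–9): lon ⌊8.2757/2⌋ = 4; lat ⌊3.9313/1⌋ = 3.
Subsquare (5′×2.5′, letters a–x): lon ⌊0.2757/0.0833333⌋ = 3 → d; lat ⌊0.9313/0.0416667⌋ = 22 → w.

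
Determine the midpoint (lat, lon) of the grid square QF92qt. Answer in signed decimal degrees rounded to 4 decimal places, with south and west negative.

Field Q=16, F=5: +16·20° lon, +5·10° lat → SW at lon 140°, lat -40°.
Square 9, 2: +9·2° lon, +2·1° lat → SW at lon 158°, lat -38°.
Subsquare q=16, t=19: +16·0.0833333° lon, +19·0.0416667° lat → SW at lon 159.333°, lat -37.2083°.
Cell spans 0.0833333° lon × 0.0416667° lat. Centre is SW corner plus half of each.
latitude -37.1875, longitude 159.3750.

-37.1875, 159.3750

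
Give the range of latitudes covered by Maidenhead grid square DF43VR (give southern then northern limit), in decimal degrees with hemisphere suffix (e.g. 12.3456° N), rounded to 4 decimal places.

36.2917° S, 36.2500° S

Field D=3, F=5: +3·20° lon, +5·10° lat → SW at lon -120°, lat -40°.
Square 4, 3: +4·2° lon, +3·1° lat → SW at lon -112°, lat -37°.
Subsquare v=21, r=17: +21·0.0833333° lon, +17·0.0416667° lat → SW at lon -110.25°, lat -36.2917°.
Cell spans 0.0833333° lon × 0.0416667° lat.
south 36.2917° S, north 36.2500° S.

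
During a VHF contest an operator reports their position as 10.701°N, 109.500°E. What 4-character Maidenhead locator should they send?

Add 180° to longitude and 90° to latitude: 289.50, 100.70.
Field: 289.50/20 → 14 → O, 100.70/10 → 10 → K; chars OK.
Square: 9.50/2 → 4, 0.70/1 → 0; chars 40.

OK40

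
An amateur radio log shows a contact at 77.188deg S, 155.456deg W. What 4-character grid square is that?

BB22

Shift to the Maidenhead origin (180°W, 90°S): lon 24.54, lat 12.81.
Field: 24.54/20 → 1 → B, 12.81/10 → 1 → B; chars BB.
Square: 4.54/2 → 2, 2.81/1 → 2; chars 22.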